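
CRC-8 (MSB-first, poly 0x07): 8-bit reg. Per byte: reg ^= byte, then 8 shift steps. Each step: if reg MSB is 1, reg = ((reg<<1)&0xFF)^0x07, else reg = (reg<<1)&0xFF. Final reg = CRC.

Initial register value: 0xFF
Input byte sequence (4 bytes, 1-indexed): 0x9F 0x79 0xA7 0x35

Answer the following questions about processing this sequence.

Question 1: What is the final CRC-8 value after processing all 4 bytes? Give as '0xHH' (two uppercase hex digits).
Answer: 0xF0

Derivation:
After byte 1 (0x9F): reg=0x27
After byte 2 (0x79): reg=0x9D
After byte 3 (0xA7): reg=0xA6
After byte 4 (0x35): reg=0xF0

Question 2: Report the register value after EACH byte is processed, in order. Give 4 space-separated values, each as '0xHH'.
0x27 0x9D 0xA6 0xF0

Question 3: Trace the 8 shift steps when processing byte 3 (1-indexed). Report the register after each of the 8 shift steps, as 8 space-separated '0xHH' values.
Answer: 0x74 0xE8 0xD7 0xA9 0x55 0xAA 0x53 0xA6

Derivation:
After byte 1 (0x9F): reg=0x27
After byte 2 (0x79): reg=0x9D
Register before byte 3: 0x9D
After XOR with byte 0xA7: 0x3A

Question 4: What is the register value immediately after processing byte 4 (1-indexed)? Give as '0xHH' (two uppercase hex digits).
After byte 1 (0x9F): reg=0x27
After byte 2 (0x79): reg=0x9D
After byte 3 (0xA7): reg=0xA6
After byte 4 (0x35): reg=0xF0

Answer: 0xF0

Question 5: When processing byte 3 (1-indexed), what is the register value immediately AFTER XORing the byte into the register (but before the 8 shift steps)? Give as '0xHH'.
Register before byte 3: 0x9D
Byte 3: 0xA7
0x9D XOR 0xA7 = 0x3A

Answer: 0x3A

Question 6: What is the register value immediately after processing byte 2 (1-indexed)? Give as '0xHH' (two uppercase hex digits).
After byte 1 (0x9F): reg=0x27
After byte 2 (0x79): reg=0x9D

Answer: 0x9D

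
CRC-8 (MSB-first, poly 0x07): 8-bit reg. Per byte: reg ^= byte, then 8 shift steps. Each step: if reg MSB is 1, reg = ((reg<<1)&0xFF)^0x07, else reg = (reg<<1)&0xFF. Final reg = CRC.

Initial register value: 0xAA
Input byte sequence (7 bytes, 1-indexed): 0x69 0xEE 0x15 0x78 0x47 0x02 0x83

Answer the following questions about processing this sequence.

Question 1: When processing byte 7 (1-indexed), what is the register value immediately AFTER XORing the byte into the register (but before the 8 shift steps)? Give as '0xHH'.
Register before byte 7: 0xA9
Byte 7: 0x83
0xA9 XOR 0x83 = 0x2A

Answer: 0x2A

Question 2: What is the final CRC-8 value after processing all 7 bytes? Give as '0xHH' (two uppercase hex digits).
After byte 1 (0x69): reg=0x47
After byte 2 (0xEE): reg=0x56
After byte 3 (0x15): reg=0xCE
After byte 4 (0x78): reg=0x0B
After byte 5 (0x47): reg=0xE3
After byte 6 (0x02): reg=0xA9
After byte 7 (0x83): reg=0xD6

Answer: 0xD6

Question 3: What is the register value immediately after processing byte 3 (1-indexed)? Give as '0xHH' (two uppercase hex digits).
Answer: 0xCE

Derivation:
After byte 1 (0x69): reg=0x47
After byte 2 (0xEE): reg=0x56
After byte 3 (0x15): reg=0xCE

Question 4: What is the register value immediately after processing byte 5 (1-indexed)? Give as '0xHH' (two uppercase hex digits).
After byte 1 (0x69): reg=0x47
After byte 2 (0xEE): reg=0x56
After byte 3 (0x15): reg=0xCE
After byte 4 (0x78): reg=0x0B
After byte 5 (0x47): reg=0xE3

Answer: 0xE3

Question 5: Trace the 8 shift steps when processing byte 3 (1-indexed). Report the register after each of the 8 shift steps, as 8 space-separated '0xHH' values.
Answer: 0x86 0x0B 0x16 0x2C 0x58 0xB0 0x67 0xCE

Derivation:
After byte 1 (0x69): reg=0x47
After byte 2 (0xEE): reg=0x56
Register before byte 3: 0x56
After XOR with byte 0x15: 0x43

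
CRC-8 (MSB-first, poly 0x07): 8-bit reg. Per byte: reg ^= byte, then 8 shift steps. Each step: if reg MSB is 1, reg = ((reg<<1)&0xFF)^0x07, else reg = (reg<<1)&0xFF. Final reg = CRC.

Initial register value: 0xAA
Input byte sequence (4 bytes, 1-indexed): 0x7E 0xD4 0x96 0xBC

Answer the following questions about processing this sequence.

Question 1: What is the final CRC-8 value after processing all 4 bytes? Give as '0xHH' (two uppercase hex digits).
After byte 1 (0x7E): reg=0x22
After byte 2 (0xD4): reg=0xCC
After byte 3 (0x96): reg=0x81
After byte 4 (0xBC): reg=0xB3

Answer: 0xB3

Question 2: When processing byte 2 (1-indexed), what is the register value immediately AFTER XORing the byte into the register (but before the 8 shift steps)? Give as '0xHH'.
Answer: 0xF6

Derivation:
Register before byte 2: 0x22
Byte 2: 0xD4
0x22 XOR 0xD4 = 0xF6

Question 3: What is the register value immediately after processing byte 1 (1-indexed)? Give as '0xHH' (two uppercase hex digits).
Answer: 0x22

Derivation:
After byte 1 (0x7E): reg=0x22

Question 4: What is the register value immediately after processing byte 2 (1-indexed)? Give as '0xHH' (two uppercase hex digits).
Answer: 0xCC

Derivation:
After byte 1 (0x7E): reg=0x22
After byte 2 (0xD4): reg=0xCC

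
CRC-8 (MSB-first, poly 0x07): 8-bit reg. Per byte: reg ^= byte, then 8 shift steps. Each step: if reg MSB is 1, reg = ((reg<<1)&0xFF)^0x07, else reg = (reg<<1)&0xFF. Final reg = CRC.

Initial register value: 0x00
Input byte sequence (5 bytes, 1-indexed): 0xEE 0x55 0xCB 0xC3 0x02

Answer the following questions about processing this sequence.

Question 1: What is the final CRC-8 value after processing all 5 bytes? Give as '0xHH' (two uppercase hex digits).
After byte 1 (0xEE): reg=0x84
After byte 2 (0x55): reg=0x39
After byte 3 (0xCB): reg=0xD0
After byte 4 (0xC3): reg=0x79
After byte 5 (0x02): reg=0x66

Answer: 0x66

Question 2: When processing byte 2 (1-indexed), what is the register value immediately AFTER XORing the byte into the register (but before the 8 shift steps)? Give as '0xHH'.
Answer: 0xD1

Derivation:
Register before byte 2: 0x84
Byte 2: 0x55
0x84 XOR 0x55 = 0xD1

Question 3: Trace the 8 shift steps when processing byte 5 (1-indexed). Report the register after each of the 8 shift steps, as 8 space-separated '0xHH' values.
After byte 1 (0xEE): reg=0x84
After byte 2 (0x55): reg=0x39
After byte 3 (0xCB): reg=0xD0
After byte 4 (0xC3): reg=0x79
Register before byte 5: 0x79
After XOR with byte 0x02: 0x7B

Answer: 0xF6 0xEB 0xD1 0xA5 0x4D 0x9A 0x33 0x66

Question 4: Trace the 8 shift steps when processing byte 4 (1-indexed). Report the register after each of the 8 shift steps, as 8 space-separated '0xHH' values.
After byte 1 (0xEE): reg=0x84
After byte 2 (0x55): reg=0x39
After byte 3 (0xCB): reg=0xD0
Register before byte 4: 0xD0
After XOR with byte 0xC3: 0x13

Answer: 0x26 0x4C 0x98 0x37 0x6E 0xDC 0xBF 0x79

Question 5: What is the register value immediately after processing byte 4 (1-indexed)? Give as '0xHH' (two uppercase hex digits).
Answer: 0x79

Derivation:
After byte 1 (0xEE): reg=0x84
After byte 2 (0x55): reg=0x39
After byte 3 (0xCB): reg=0xD0
After byte 4 (0xC3): reg=0x79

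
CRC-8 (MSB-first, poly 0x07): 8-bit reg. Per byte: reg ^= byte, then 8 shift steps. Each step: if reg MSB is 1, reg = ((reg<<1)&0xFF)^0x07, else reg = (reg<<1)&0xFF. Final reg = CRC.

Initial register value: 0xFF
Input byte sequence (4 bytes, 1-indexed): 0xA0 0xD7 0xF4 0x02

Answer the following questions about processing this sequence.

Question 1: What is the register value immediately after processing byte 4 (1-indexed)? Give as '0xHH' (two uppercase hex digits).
Answer: 0x59

Derivation:
After byte 1 (0xA0): reg=0x9A
After byte 2 (0xD7): reg=0xE4
After byte 3 (0xF4): reg=0x70
After byte 4 (0x02): reg=0x59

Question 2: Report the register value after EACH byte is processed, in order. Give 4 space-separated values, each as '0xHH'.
0x9A 0xE4 0x70 0x59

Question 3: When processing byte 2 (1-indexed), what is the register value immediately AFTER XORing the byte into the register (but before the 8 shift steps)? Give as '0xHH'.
Answer: 0x4D

Derivation:
Register before byte 2: 0x9A
Byte 2: 0xD7
0x9A XOR 0xD7 = 0x4D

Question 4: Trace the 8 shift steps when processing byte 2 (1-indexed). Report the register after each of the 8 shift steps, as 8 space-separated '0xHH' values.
After byte 1 (0xA0): reg=0x9A
Register before byte 2: 0x9A
After XOR with byte 0xD7: 0x4D

Answer: 0x9A 0x33 0x66 0xCC 0x9F 0x39 0x72 0xE4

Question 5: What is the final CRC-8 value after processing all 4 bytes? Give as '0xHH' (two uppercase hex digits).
Answer: 0x59

Derivation:
After byte 1 (0xA0): reg=0x9A
After byte 2 (0xD7): reg=0xE4
After byte 3 (0xF4): reg=0x70
After byte 4 (0x02): reg=0x59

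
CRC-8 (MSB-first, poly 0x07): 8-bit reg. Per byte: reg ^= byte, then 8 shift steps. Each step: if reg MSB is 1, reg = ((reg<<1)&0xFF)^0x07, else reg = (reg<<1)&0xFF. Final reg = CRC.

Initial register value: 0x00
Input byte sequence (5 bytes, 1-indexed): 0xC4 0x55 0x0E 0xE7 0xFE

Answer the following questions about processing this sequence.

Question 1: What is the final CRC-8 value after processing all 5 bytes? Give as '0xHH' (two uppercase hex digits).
Answer: 0x92

Derivation:
After byte 1 (0xC4): reg=0x52
After byte 2 (0x55): reg=0x15
After byte 3 (0x0E): reg=0x41
After byte 4 (0xE7): reg=0x7B
After byte 5 (0xFE): reg=0x92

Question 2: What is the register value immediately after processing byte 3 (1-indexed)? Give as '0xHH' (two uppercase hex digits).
Answer: 0x41

Derivation:
After byte 1 (0xC4): reg=0x52
After byte 2 (0x55): reg=0x15
After byte 3 (0x0E): reg=0x41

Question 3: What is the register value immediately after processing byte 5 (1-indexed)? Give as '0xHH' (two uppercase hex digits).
After byte 1 (0xC4): reg=0x52
After byte 2 (0x55): reg=0x15
After byte 3 (0x0E): reg=0x41
After byte 4 (0xE7): reg=0x7B
After byte 5 (0xFE): reg=0x92

Answer: 0x92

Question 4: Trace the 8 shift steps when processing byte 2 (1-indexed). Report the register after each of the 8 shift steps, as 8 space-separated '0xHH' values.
After byte 1 (0xC4): reg=0x52
Register before byte 2: 0x52
After XOR with byte 0x55: 0x07

Answer: 0x0E 0x1C 0x38 0x70 0xE0 0xC7 0x89 0x15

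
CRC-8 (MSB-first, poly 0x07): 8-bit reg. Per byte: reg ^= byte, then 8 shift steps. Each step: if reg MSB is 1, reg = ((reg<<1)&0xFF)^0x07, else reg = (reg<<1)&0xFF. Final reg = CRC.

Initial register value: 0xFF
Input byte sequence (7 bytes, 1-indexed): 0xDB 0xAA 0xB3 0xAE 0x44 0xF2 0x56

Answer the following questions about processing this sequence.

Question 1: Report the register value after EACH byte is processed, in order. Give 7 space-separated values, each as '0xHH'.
0xFC 0xA5 0x62 0x6A 0xCA 0xA8 0xF4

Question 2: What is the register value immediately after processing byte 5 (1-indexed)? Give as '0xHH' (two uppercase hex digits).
Answer: 0xCA

Derivation:
After byte 1 (0xDB): reg=0xFC
After byte 2 (0xAA): reg=0xA5
After byte 3 (0xB3): reg=0x62
After byte 4 (0xAE): reg=0x6A
After byte 5 (0x44): reg=0xCA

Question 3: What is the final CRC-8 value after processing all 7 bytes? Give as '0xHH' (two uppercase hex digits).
After byte 1 (0xDB): reg=0xFC
After byte 2 (0xAA): reg=0xA5
After byte 3 (0xB3): reg=0x62
After byte 4 (0xAE): reg=0x6A
After byte 5 (0x44): reg=0xCA
After byte 6 (0xF2): reg=0xA8
After byte 7 (0x56): reg=0xF4

Answer: 0xF4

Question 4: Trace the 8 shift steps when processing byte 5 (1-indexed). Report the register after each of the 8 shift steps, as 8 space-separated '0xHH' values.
After byte 1 (0xDB): reg=0xFC
After byte 2 (0xAA): reg=0xA5
After byte 3 (0xB3): reg=0x62
After byte 4 (0xAE): reg=0x6A
Register before byte 5: 0x6A
After XOR with byte 0x44: 0x2E

Answer: 0x5C 0xB8 0x77 0xEE 0xDB 0xB1 0x65 0xCA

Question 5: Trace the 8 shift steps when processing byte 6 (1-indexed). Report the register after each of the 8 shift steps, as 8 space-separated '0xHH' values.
After byte 1 (0xDB): reg=0xFC
After byte 2 (0xAA): reg=0xA5
After byte 3 (0xB3): reg=0x62
After byte 4 (0xAE): reg=0x6A
After byte 5 (0x44): reg=0xCA
Register before byte 6: 0xCA
After XOR with byte 0xF2: 0x38

Answer: 0x70 0xE0 0xC7 0x89 0x15 0x2A 0x54 0xA8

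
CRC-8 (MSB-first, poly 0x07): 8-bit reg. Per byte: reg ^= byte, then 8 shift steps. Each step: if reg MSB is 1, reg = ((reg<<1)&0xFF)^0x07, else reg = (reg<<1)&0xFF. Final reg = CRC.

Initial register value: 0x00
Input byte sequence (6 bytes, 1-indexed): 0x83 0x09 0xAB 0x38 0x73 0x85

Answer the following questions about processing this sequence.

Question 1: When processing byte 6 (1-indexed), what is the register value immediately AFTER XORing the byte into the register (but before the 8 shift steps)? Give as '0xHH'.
Register before byte 6: 0x3C
Byte 6: 0x85
0x3C XOR 0x85 = 0xB9

Answer: 0xB9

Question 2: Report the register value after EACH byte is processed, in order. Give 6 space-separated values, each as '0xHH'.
0x80 0xB6 0x53 0x16 0x3C 0x26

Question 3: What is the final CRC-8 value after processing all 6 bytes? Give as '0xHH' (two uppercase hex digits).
After byte 1 (0x83): reg=0x80
After byte 2 (0x09): reg=0xB6
After byte 3 (0xAB): reg=0x53
After byte 4 (0x38): reg=0x16
After byte 5 (0x73): reg=0x3C
After byte 6 (0x85): reg=0x26

Answer: 0x26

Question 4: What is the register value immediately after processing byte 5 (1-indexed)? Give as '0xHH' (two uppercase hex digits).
After byte 1 (0x83): reg=0x80
After byte 2 (0x09): reg=0xB6
After byte 3 (0xAB): reg=0x53
After byte 4 (0x38): reg=0x16
After byte 5 (0x73): reg=0x3C

Answer: 0x3C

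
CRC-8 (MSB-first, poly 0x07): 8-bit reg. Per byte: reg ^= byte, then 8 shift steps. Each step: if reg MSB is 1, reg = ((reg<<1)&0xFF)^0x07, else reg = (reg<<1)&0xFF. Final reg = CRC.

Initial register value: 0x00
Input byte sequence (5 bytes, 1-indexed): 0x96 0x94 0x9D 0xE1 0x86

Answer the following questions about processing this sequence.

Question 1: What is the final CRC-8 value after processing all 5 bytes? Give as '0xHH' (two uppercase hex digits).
After byte 1 (0x96): reg=0xEB
After byte 2 (0x94): reg=0x7A
After byte 3 (0x9D): reg=0xBB
After byte 4 (0xE1): reg=0x81
After byte 5 (0x86): reg=0x15

Answer: 0x15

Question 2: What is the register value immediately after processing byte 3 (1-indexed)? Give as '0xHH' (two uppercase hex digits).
After byte 1 (0x96): reg=0xEB
After byte 2 (0x94): reg=0x7A
After byte 3 (0x9D): reg=0xBB

Answer: 0xBB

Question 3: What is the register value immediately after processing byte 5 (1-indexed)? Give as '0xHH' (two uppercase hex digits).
After byte 1 (0x96): reg=0xEB
After byte 2 (0x94): reg=0x7A
After byte 3 (0x9D): reg=0xBB
After byte 4 (0xE1): reg=0x81
After byte 5 (0x86): reg=0x15

Answer: 0x15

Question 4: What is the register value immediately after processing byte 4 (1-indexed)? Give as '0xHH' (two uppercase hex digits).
After byte 1 (0x96): reg=0xEB
After byte 2 (0x94): reg=0x7A
After byte 3 (0x9D): reg=0xBB
After byte 4 (0xE1): reg=0x81

Answer: 0x81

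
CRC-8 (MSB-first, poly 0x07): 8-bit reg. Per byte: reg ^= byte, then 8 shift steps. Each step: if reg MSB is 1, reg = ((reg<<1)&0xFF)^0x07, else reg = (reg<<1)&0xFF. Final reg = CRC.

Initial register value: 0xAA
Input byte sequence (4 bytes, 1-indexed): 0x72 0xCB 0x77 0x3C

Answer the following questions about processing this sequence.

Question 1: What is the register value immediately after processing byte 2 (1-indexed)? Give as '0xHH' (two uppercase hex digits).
Answer: 0x6D

Derivation:
After byte 1 (0x72): reg=0x06
After byte 2 (0xCB): reg=0x6D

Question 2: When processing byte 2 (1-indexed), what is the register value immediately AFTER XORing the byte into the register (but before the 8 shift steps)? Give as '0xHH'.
Register before byte 2: 0x06
Byte 2: 0xCB
0x06 XOR 0xCB = 0xCD

Answer: 0xCD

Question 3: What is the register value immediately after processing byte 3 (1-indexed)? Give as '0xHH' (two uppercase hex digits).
Answer: 0x46

Derivation:
After byte 1 (0x72): reg=0x06
After byte 2 (0xCB): reg=0x6D
After byte 3 (0x77): reg=0x46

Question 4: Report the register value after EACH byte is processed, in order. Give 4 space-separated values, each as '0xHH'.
0x06 0x6D 0x46 0x61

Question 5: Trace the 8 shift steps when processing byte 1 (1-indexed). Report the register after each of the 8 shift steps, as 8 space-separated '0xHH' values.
Answer: 0xB7 0x69 0xD2 0xA3 0x41 0x82 0x03 0x06

Derivation:
Register before byte 1: 0xAA
After XOR with byte 0x72: 0xD8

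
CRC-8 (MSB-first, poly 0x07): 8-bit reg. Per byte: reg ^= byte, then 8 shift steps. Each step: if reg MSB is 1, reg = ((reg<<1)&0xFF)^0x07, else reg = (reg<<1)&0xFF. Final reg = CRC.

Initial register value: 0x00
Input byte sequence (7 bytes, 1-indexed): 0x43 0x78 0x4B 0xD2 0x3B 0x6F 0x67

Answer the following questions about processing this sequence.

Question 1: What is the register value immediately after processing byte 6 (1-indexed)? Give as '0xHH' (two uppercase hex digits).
After byte 1 (0x43): reg=0xCE
After byte 2 (0x78): reg=0x0B
After byte 3 (0x4B): reg=0xC7
After byte 4 (0xD2): reg=0x6B
After byte 5 (0x3B): reg=0xB7
After byte 6 (0x6F): reg=0x06

Answer: 0x06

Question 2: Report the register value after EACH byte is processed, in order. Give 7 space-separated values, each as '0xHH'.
0xCE 0x0B 0xC7 0x6B 0xB7 0x06 0x20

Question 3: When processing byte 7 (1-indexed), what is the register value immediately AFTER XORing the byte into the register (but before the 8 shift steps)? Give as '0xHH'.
Register before byte 7: 0x06
Byte 7: 0x67
0x06 XOR 0x67 = 0x61

Answer: 0x61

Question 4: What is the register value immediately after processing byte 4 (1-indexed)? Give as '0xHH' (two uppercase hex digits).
After byte 1 (0x43): reg=0xCE
After byte 2 (0x78): reg=0x0B
After byte 3 (0x4B): reg=0xC7
After byte 4 (0xD2): reg=0x6B

Answer: 0x6B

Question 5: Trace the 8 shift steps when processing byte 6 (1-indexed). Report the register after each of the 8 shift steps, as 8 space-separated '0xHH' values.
After byte 1 (0x43): reg=0xCE
After byte 2 (0x78): reg=0x0B
After byte 3 (0x4B): reg=0xC7
After byte 4 (0xD2): reg=0x6B
After byte 5 (0x3B): reg=0xB7
Register before byte 6: 0xB7
After XOR with byte 0x6F: 0xD8

Answer: 0xB7 0x69 0xD2 0xA3 0x41 0x82 0x03 0x06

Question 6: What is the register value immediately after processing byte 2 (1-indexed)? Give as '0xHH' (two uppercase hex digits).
Answer: 0x0B

Derivation:
After byte 1 (0x43): reg=0xCE
After byte 2 (0x78): reg=0x0B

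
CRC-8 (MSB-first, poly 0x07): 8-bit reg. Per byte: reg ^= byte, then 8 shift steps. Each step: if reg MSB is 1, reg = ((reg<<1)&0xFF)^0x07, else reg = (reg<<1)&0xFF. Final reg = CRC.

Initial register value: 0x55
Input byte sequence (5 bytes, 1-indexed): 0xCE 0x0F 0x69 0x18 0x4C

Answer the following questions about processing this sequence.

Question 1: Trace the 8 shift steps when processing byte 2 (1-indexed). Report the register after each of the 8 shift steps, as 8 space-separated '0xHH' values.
After byte 1 (0xCE): reg=0xC8
Register before byte 2: 0xC8
After XOR with byte 0x0F: 0xC7

Answer: 0x89 0x15 0x2A 0x54 0xA8 0x57 0xAE 0x5B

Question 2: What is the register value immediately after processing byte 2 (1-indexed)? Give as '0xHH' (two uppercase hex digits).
Answer: 0x5B

Derivation:
After byte 1 (0xCE): reg=0xC8
After byte 2 (0x0F): reg=0x5B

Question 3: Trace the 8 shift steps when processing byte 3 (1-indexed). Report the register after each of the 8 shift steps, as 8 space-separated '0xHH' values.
Answer: 0x64 0xC8 0x97 0x29 0x52 0xA4 0x4F 0x9E

Derivation:
After byte 1 (0xCE): reg=0xC8
After byte 2 (0x0F): reg=0x5B
Register before byte 3: 0x5B
After XOR with byte 0x69: 0x32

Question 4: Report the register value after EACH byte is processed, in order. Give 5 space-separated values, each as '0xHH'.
0xC8 0x5B 0x9E 0x9B 0x2B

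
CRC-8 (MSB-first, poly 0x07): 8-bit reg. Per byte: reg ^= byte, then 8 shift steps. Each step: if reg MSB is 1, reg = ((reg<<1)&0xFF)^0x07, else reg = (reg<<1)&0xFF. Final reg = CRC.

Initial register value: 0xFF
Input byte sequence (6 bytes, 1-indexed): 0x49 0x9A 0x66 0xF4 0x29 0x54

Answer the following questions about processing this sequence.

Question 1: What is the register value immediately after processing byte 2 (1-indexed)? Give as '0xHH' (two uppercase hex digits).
Answer: 0xFE

Derivation:
After byte 1 (0x49): reg=0x0B
After byte 2 (0x9A): reg=0xFE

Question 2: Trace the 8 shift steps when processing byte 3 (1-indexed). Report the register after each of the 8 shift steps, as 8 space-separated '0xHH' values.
After byte 1 (0x49): reg=0x0B
After byte 2 (0x9A): reg=0xFE
Register before byte 3: 0xFE
After XOR with byte 0x66: 0x98

Answer: 0x37 0x6E 0xDC 0xBF 0x79 0xF2 0xE3 0xC1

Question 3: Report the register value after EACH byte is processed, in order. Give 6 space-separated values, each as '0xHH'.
0x0B 0xFE 0xC1 0x8B 0x67 0x99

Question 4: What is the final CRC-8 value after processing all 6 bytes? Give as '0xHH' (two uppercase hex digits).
After byte 1 (0x49): reg=0x0B
After byte 2 (0x9A): reg=0xFE
After byte 3 (0x66): reg=0xC1
After byte 4 (0xF4): reg=0x8B
After byte 5 (0x29): reg=0x67
After byte 6 (0x54): reg=0x99

Answer: 0x99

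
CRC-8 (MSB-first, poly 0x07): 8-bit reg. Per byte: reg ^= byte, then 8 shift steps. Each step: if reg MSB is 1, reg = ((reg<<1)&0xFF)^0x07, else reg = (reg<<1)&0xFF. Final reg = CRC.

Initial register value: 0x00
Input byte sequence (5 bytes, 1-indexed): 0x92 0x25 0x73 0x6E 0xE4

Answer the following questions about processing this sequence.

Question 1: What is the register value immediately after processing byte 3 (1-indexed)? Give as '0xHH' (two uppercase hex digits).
Answer: 0xCE

Derivation:
After byte 1 (0x92): reg=0xF7
After byte 2 (0x25): reg=0x30
After byte 3 (0x73): reg=0xCE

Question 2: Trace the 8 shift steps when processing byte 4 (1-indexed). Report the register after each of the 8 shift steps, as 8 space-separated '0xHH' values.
After byte 1 (0x92): reg=0xF7
After byte 2 (0x25): reg=0x30
After byte 3 (0x73): reg=0xCE
Register before byte 4: 0xCE
After XOR with byte 0x6E: 0xA0

Answer: 0x47 0x8E 0x1B 0x36 0x6C 0xD8 0xB7 0x69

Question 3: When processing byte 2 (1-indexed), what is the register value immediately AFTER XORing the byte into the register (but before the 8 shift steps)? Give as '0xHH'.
Answer: 0xD2

Derivation:
Register before byte 2: 0xF7
Byte 2: 0x25
0xF7 XOR 0x25 = 0xD2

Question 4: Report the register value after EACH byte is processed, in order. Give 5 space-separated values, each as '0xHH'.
0xF7 0x30 0xCE 0x69 0xAA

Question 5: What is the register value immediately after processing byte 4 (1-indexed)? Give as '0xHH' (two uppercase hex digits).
Answer: 0x69

Derivation:
After byte 1 (0x92): reg=0xF7
After byte 2 (0x25): reg=0x30
After byte 3 (0x73): reg=0xCE
After byte 4 (0x6E): reg=0x69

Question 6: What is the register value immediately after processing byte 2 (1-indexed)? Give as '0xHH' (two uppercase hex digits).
Answer: 0x30

Derivation:
After byte 1 (0x92): reg=0xF7
After byte 2 (0x25): reg=0x30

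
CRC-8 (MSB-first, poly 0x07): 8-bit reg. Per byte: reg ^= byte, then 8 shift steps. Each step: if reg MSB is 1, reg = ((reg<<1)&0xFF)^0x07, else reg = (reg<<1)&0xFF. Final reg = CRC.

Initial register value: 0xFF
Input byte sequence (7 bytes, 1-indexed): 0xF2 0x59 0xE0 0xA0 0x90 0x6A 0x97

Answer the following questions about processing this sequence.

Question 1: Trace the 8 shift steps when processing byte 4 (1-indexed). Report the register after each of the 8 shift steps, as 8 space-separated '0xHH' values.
Answer: 0x5C 0xB8 0x77 0xEE 0xDB 0xB1 0x65 0xCA

Derivation:
After byte 1 (0xF2): reg=0x23
After byte 2 (0x59): reg=0x61
After byte 3 (0xE0): reg=0x8E
Register before byte 4: 0x8E
After XOR with byte 0xA0: 0x2E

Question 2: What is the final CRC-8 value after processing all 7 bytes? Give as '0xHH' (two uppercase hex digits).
Answer: 0x38

Derivation:
After byte 1 (0xF2): reg=0x23
After byte 2 (0x59): reg=0x61
After byte 3 (0xE0): reg=0x8E
After byte 4 (0xA0): reg=0xCA
After byte 5 (0x90): reg=0x81
After byte 6 (0x6A): reg=0x9F
After byte 7 (0x97): reg=0x38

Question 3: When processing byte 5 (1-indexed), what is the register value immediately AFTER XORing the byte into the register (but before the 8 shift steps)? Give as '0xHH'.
Answer: 0x5A

Derivation:
Register before byte 5: 0xCA
Byte 5: 0x90
0xCA XOR 0x90 = 0x5A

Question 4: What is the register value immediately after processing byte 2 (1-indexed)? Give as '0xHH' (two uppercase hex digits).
After byte 1 (0xF2): reg=0x23
After byte 2 (0x59): reg=0x61

Answer: 0x61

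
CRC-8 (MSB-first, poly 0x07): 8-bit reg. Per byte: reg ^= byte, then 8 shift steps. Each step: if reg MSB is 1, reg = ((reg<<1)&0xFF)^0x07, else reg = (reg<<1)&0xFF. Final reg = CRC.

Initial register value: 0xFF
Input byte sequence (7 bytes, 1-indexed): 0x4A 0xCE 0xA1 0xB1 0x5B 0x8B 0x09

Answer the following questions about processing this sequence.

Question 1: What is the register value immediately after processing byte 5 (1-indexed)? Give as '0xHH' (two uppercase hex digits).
Answer: 0xBD

Derivation:
After byte 1 (0x4A): reg=0x02
After byte 2 (0xCE): reg=0x6A
After byte 3 (0xA1): reg=0x7F
After byte 4 (0xB1): reg=0x64
After byte 5 (0x5B): reg=0xBD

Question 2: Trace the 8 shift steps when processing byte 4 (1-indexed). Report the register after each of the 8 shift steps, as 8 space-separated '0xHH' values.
After byte 1 (0x4A): reg=0x02
After byte 2 (0xCE): reg=0x6A
After byte 3 (0xA1): reg=0x7F
Register before byte 4: 0x7F
After XOR with byte 0xB1: 0xCE

Answer: 0x9B 0x31 0x62 0xC4 0x8F 0x19 0x32 0x64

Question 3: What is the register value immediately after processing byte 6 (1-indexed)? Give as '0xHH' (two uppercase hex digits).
After byte 1 (0x4A): reg=0x02
After byte 2 (0xCE): reg=0x6A
After byte 3 (0xA1): reg=0x7F
After byte 4 (0xB1): reg=0x64
After byte 5 (0x5B): reg=0xBD
After byte 6 (0x8B): reg=0x82

Answer: 0x82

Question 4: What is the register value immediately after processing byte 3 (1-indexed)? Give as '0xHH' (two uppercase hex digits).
After byte 1 (0x4A): reg=0x02
After byte 2 (0xCE): reg=0x6A
After byte 3 (0xA1): reg=0x7F

Answer: 0x7F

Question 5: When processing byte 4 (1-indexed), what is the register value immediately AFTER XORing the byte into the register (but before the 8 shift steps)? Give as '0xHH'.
Answer: 0xCE

Derivation:
Register before byte 4: 0x7F
Byte 4: 0xB1
0x7F XOR 0xB1 = 0xCE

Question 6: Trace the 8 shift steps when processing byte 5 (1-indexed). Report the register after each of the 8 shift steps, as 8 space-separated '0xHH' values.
Answer: 0x7E 0xFC 0xFF 0xF9 0xF5 0xED 0xDD 0xBD

Derivation:
After byte 1 (0x4A): reg=0x02
After byte 2 (0xCE): reg=0x6A
After byte 3 (0xA1): reg=0x7F
After byte 4 (0xB1): reg=0x64
Register before byte 5: 0x64
After XOR with byte 0x5B: 0x3F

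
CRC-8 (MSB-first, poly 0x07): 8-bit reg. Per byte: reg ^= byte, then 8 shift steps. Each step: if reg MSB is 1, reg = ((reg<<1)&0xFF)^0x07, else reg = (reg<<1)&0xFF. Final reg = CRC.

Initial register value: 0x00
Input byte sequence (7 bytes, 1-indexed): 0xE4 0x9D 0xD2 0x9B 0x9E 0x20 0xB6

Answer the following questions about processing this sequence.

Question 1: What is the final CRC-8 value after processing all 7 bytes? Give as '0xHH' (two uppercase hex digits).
After byte 1 (0xE4): reg=0xB2
After byte 2 (0x9D): reg=0xCD
After byte 3 (0xD2): reg=0x5D
After byte 4 (0x9B): reg=0x5C
After byte 5 (0x9E): reg=0x40
After byte 6 (0x20): reg=0x27
After byte 7 (0xB6): reg=0xFE

Answer: 0xFE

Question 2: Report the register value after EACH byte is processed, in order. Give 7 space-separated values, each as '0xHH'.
0xB2 0xCD 0x5D 0x5C 0x40 0x27 0xFE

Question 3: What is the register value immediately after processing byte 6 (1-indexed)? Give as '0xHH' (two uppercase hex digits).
After byte 1 (0xE4): reg=0xB2
After byte 2 (0x9D): reg=0xCD
After byte 3 (0xD2): reg=0x5D
After byte 4 (0x9B): reg=0x5C
After byte 5 (0x9E): reg=0x40
After byte 6 (0x20): reg=0x27

Answer: 0x27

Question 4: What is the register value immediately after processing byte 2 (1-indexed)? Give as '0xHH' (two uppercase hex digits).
Answer: 0xCD

Derivation:
After byte 1 (0xE4): reg=0xB2
After byte 2 (0x9D): reg=0xCD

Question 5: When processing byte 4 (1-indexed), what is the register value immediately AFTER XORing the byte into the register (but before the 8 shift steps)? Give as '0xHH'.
Answer: 0xC6

Derivation:
Register before byte 4: 0x5D
Byte 4: 0x9B
0x5D XOR 0x9B = 0xC6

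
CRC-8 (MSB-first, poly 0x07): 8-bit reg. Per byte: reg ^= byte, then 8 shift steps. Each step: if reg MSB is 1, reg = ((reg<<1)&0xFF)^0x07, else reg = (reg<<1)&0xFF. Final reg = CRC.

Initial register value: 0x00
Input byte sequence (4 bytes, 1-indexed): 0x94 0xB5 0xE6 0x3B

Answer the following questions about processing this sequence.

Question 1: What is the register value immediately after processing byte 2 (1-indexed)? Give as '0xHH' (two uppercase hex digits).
After byte 1 (0x94): reg=0xE5
After byte 2 (0xB5): reg=0xB7

Answer: 0xB7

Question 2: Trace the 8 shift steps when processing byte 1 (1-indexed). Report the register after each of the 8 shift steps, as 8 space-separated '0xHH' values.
Answer: 0x2F 0x5E 0xBC 0x7F 0xFE 0xFB 0xF1 0xE5

Derivation:
Register before byte 1: 0x00
After XOR with byte 0x94: 0x94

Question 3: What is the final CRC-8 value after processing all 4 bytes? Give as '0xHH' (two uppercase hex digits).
Answer: 0xB8

Derivation:
After byte 1 (0x94): reg=0xE5
After byte 2 (0xB5): reg=0xB7
After byte 3 (0xE6): reg=0xB0
After byte 4 (0x3B): reg=0xB8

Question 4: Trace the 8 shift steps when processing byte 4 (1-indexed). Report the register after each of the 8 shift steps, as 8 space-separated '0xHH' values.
After byte 1 (0x94): reg=0xE5
After byte 2 (0xB5): reg=0xB7
After byte 3 (0xE6): reg=0xB0
Register before byte 4: 0xB0
After XOR with byte 0x3B: 0x8B

Answer: 0x11 0x22 0x44 0x88 0x17 0x2E 0x5C 0xB8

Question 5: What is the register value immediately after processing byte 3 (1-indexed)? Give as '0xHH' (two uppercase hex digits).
Answer: 0xB0

Derivation:
After byte 1 (0x94): reg=0xE5
After byte 2 (0xB5): reg=0xB7
After byte 3 (0xE6): reg=0xB0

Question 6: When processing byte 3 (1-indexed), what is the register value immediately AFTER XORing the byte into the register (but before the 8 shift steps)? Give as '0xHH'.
Answer: 0x51

Derivation:
Register before byte 3: 0xB7
Byte 3: 0xE6
0xB7 XOR 0xE6 = 0x51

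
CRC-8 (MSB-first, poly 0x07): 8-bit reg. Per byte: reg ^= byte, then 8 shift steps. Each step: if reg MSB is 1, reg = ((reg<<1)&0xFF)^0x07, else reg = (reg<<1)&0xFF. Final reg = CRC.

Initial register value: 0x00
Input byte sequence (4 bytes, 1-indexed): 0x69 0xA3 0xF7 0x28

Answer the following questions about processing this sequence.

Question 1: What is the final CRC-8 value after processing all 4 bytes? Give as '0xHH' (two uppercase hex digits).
Answer: 0xA1

Derivation:
After byte 1 (0x69): reg=0x18
After byte 2 (0xA3): reg=0x28
After byte 3 (0xF7): reg=0x13
After byte 4 (0x28): reg=0xA1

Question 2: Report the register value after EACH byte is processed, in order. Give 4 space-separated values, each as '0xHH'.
0x18 0x28 0x13 0xA1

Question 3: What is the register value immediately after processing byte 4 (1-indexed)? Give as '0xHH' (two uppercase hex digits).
Answer: 0xA1

Derivation:
After byte 1 (0x69): reg=0x18
After byte 2 (0xA3): reg=0x28
After byte 3 (0xF7): reg=0x13
After byte 4 (0x28): reg=0xA1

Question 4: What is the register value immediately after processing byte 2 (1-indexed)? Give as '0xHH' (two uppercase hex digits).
Answer: 0x28

Derivation:
After byte 1 (0x69): reg=0x18
After byte 2 (0xA3): reg=0x28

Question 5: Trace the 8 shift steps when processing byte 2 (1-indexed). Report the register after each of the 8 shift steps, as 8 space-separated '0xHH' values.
Answer: 0x71 0xE2 0xC3 0x81 0x05 0x0A 0x14 0x28

Derivation:
After byte 1 (0x69): reg=0x18
Register before byte 2: 0x18
After XOR with byte 0xA3: 0xBB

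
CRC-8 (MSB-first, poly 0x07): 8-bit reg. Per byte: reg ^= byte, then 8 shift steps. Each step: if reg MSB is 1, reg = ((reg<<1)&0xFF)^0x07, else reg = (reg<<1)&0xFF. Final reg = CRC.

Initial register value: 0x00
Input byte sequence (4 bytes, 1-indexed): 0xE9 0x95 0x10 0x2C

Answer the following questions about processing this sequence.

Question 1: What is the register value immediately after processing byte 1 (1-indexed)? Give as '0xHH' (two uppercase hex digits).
After byte 1 (0xE9): reg=0x91

Answer: 0x91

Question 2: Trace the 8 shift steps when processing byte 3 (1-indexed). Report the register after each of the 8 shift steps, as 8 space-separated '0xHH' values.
After byte 1 (0xE9): reg=0x91
After byte 2 (0x95): reg=0x1C
Register before byte 3: 0x1C
After XOR with byte 0x10: 0x0C

Answer: 0x18 0x30 0x60 0xC0 0x87 0x09 0x12 0x24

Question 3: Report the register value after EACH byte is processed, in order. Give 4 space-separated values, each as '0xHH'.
0x91 0x1C 0x24 0x38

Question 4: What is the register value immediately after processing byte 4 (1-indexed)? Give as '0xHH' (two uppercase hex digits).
After byte 1 (0xE9): reg=0x91
After byte 2 (0x95): reg=0x1C
After byte 3 (0x10): reg=0x24
After byte 4 (0x2C): reg=0x38

Answer: 0x38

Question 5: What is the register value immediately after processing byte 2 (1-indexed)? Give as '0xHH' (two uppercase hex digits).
Answer: 0x1C

Derivation:
After byte 1 (0xE9): reg=0x91
After byte 2 (0x95): reg=0x1C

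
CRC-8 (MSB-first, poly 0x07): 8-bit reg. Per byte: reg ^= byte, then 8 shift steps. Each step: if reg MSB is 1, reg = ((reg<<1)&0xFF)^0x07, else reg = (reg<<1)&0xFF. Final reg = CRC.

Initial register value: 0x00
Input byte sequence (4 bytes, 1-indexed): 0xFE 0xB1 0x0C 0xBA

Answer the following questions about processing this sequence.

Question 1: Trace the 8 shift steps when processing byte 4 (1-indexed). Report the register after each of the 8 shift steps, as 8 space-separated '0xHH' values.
Answer: 0x0F 0x1E 0x3C 0x78 0xF0 0xE7 0xC9 0x95

Derivation:
After byte 1 (0xFE): reg=0xF4
After byte 2 (0xB1): reg=0xDC
After byte 3 (0x0C): reg=0x3E
Register before byte 4: 0x3E
After XOR with byte 0xBA: 0x84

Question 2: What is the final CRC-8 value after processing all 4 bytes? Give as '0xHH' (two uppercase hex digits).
Answer: 0x95

Derivation:
After byte 1 (0xFE): reg=0xF4
After byte 2 (0xB1): reg=0xDC
After byte 3 (0x0C): reg=0x3E
After byte 4 (0xBA): reg=0x95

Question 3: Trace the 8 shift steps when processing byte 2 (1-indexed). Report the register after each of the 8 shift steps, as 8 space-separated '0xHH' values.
Answer: 0x8A 0x13 0x26 0x4C 0x98 0x37 0x6E 0xDC

Derivation:
After byte 1 (0xFE): reg=0xF4
Register before byte 2: 0xF4
After XOR with byte 0xB1: 0x45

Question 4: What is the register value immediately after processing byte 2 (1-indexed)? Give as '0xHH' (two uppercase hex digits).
Answer: 0xDC

Derivation:
After byte 1 (0xFE): reg=0xF4
After byte 2 (0xB1): reg=0xDC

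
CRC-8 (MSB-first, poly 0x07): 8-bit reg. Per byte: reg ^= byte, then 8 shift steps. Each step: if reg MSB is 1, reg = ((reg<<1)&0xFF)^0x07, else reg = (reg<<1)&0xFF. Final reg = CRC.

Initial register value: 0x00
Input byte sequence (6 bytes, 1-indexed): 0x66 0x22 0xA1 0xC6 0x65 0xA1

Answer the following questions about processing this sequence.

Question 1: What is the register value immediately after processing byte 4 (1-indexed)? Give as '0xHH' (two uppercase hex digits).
After byte 1 (0x66): reg=0x35
After byte 2 (0x22): reg=0x65
After byte 3 (0xA1): reg=0x52
After byte 4 (0xC6): reg=0xE5

Answer: 0xE5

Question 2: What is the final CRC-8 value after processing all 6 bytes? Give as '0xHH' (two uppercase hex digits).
Answer: 0xD8

Derivation:
After byte 1 (0x66): reg=0x35
After byte 2 (0x22): reg=0x65
After byte 3 (0xA1): reg=0x52
After byte 4 (0xC6): reg=0xE5
After byte 5 (0x65): reg=0x89
After byte 6 (0xA1): reg=0xD8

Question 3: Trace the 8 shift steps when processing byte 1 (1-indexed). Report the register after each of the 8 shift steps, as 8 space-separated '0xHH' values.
Answer: 0xCC 0x9F 0x39 0x72 0xE4 0xCF 0x99 0x35

Derivation:
Register before byte 1: 0x00
After XOR with byte 0x66: 0x66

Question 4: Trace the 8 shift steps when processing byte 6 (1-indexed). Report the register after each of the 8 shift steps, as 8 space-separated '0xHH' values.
Answer: 0x50 0xA0 0x47 0x8E 0x1B 0x36 0x6C 0xD8

Derivation:
After byte 1 (0x66): reg=0x35
After byte 2 (0x22): reg=0x65
After byte 3 (0xA1): reg=0x52
After byte 4 (0xC6): reg=0xE5
After byte 5 (0x65): reg=0x89
Register before byte 6: 0x89
After XOR with byte 0xA1: 0x28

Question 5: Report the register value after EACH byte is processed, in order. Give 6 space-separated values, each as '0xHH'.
0x35 0x65 0x52 0xE5 0x89 0xD8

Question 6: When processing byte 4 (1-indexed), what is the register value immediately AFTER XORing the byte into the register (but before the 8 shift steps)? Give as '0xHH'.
Answer: 0x94

Derivation:
Register before byte 4: 0x52
Byte 4: 0xC6
0x52 XOR 0xC6 = 0x94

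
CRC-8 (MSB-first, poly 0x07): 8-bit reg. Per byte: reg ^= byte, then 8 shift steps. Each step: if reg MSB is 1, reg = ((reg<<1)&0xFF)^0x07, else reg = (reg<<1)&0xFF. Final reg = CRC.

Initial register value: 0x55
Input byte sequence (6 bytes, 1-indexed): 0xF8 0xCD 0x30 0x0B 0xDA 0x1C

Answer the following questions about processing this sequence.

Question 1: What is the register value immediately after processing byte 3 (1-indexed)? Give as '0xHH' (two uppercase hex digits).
After byte 1 (0xF8): reg=0x4A
After byte 2 (0xCD): reg=0x9C
After byte 3 (0x30): reg=0x4D

Answer: 0x4D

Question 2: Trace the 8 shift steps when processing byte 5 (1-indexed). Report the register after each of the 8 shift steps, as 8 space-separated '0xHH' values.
After byte 1 (0xF8): reg=0x4A
After byte 2 (0xCD): reg=0x9C
After byte 3 (0x30): reg=0x4D
After byte 4 (0x0B): reg=0xD5
Register before byte 5: 0xD5
After XOR with byte 0xDA: 0x0F

Answer: 0x1E 0x3C 0x78 0xF0 0xE7 0xC9 0x95 0x2D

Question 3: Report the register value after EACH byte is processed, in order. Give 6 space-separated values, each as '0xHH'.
0x4A 0x9C 0x4D 0xD5 0x2D 0x97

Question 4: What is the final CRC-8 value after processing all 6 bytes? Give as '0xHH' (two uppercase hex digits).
Answer: 0x97

Derivation:
After byte 1 (0xF8): reg=0x4A
After byte 2 (0xCD): reg=0x9C
After byte 3 (0x30): reg=0x4D
After byte 4 (0x0B): reg=0xD5
After byte 5 (0xDA): reg=0x2D
After byte 6 (0x1C): reg=0x97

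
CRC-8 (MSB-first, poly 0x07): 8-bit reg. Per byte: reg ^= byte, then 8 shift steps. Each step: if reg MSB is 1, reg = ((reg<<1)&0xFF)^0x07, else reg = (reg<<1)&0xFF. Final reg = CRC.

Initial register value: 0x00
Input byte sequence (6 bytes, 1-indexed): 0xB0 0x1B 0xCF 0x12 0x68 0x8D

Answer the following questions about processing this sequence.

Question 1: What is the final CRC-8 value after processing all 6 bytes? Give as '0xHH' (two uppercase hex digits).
After byte 1 (0xB0): reg=0x19
After byte 2 (0x1B): reg=0x0E
After byte 3 (0xCF): reg=0x49
After byte 4 (0x12): reg=0x86
After byte 5 (0x68): reg=0x84
After byte 6 (0x8D): reg=0x3F

Answer: 0x3F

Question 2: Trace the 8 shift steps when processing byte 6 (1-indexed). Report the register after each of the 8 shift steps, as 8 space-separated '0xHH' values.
After byte 1 (0xB0): reg=0x19
After byte 2 (0x1B): reg=0x0E
After byte 3 (0xCF): reg=0x49
After byte 4 (0x12): reg=0x86
After byte 5 (0x68): reg=0x84
Register before byte 6: 0x84
After XOR with byte 0x8D: 0x09

Answer: 0x12 0x24 0x48 0x90 0x27 0x4E 0x9C 0x3F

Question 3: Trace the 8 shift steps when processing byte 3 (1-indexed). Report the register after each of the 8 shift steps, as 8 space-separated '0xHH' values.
After byte 1 (0xB0): reg=0x19
After byte 2 (0x1B): reg=0x0E
Register before byte 3: 0x0E
After XOR with byte 0xCF: 0xC1

Answer: 0x85 0x0D 0x1A 0x34 0x68 0xD0 0xA7 0x49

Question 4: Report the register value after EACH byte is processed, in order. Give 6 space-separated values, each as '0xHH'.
0x19 0x0E 0x49 0x86 0x84 0x3F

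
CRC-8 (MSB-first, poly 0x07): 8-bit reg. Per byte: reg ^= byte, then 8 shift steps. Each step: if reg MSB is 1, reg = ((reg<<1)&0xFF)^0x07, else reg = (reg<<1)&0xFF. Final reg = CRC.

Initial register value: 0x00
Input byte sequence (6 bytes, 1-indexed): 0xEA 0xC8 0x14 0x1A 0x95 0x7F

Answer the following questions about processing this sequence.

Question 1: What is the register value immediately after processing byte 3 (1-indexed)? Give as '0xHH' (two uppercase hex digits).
After byte 1 (0xEA): reg=0x98
After byte 2 (0xC8): reg=0xB7
After byte 3 (0x14): reg=0x60

Answer: 0x60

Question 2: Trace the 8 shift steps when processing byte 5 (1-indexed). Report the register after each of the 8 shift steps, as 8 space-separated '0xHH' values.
Answer: 0xEF 0xD9 0xB5 0x6D 0xDA 0xB3 0x61 0xC2

Derivation:
After byte 1 (0xEA): reg=0x98
After byte 2 (0xC8): reg=0xB7
After byte 3 (0x14): reg=0x60
After byte 4 (0x1A): reg=0x61
Register before byte 5: 0x61
After XOR with byte 0x95: 0xF4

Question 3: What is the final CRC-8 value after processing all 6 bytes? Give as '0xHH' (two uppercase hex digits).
Answer: 0x3A

Derivation:
After byte 1 (0xEA): reg=0x98
After byte 2 (0xC8): reg=0xB7
After byte 3 (0x14): reg=0x60
After byte 4 (0x1A): reg=0x61
After byte 5 (0x95): reg=0xC2
After byte 6 (0x7F): reg=0x3A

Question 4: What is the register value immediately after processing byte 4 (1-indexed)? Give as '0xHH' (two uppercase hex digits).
After byte 1 (0xEA): reg=0x98
After byte 2 (0xC8): reg=0xB7
After byte 3 (0x14): reg=0x60
After byte 4 (0x1A): reg=0x61

Answer: 0x61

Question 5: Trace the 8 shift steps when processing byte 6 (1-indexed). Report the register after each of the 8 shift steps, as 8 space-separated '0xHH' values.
Answer: 0x7D 0xFA 0xF3 0xE1 0xC5 0x8D 0x1D 0x3A

Derivation:
After byte 1 (0xEA): reg=0x98
After byte 2 (0xC8): reg=0xB7
After byte 3 (0x14): reg=0x60
After byte 4 (0x1A): reg=0x61
After byte 5 (0x95): reg=0xC2
Register before byte 6: 0xC2
After XOR with byte 0x7F: 0xBD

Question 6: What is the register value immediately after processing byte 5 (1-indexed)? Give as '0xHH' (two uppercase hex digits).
Answer: 0xC2

Derivation:
After byte 1 (0xEA): reg=0x98
After byte 2 (0xC8): reg=0xB7
After byte 3 (0x14): reg=0x60
After byte 4 (0x1A): reg=0x61
After byte 5 (0x95): reg=0xC2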